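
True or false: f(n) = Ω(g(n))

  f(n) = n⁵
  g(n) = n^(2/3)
True

f(n) = n⁵ is O(n⁵), and g(n) = n^(2/3) is O(n^(2/3)).
Since O(n⁵) grows at least as fast as O(n^(2/3)), f(n) = Ω(g(n)) is true.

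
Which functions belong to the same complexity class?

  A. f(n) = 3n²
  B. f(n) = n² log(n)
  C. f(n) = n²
A and C

Examining each function:
  A. 3n² is O(n²)
  B. n² log(n) is O(n² log n)
  C. n² is O(n²)

Functions A and C both have the same complexity class.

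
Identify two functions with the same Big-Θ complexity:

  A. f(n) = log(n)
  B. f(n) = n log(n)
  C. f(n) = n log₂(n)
B and C

Examining each function:
  A. log(n) is O(log n)
  B. n log(n) is O(n log n)
  C. n log₂(n) is O(n log n)

Functions B and C both have the same complexity class.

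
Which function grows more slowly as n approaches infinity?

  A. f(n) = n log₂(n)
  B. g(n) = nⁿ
A

f(n) = n log₂(n) is O(n log n), while g(n) = nⁿ is O(nⁿ).
Since O(n log n) grows slower than O(nⁿ), f(n) is dominated.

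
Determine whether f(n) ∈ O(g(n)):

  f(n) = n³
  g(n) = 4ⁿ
True

f(n) = n³ is O(n³), and g(n) = 4ⁿ is O(4ⁿ).
Since O(n³) ⊆ O(4ⁿ) (f grows no faster than g), f(n) = O(g(n)) is true.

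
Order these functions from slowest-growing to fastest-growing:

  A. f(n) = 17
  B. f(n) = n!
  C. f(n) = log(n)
A < C < B

Comparing growth rates:
A = 17 is O(1)
C = log(n) is O(log n)
B = n! is O(n!)

Therefore, the order from slowest to fastest is: A < C < B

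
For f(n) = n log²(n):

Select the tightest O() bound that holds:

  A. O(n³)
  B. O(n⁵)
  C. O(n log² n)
C

f(n) = n log²(n) is O(n log² n).
All listed options are valid Big-O bounds (upper bounds),
but O(n log² n) is the tightest (smallest valid bound).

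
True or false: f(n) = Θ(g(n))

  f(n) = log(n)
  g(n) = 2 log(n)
True

f(n) = log(n) and g(n) = 2 log(n) are both O(log n).
Since they have the same asymptotic growth rate, f(n) = Θ(g(n)) is true.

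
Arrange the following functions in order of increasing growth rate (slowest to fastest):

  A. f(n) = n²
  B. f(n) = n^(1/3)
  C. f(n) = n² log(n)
B < A < C

Comparing growth rates:
B = n^(1/3) is O(n^(1/3))
A = n² is O(n²)
C = n² log(n) is O(n² log n)

Therefore, the order from slowest to fastest is: B < A < C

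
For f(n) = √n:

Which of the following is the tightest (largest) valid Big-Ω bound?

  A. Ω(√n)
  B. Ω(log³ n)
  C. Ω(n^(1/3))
A

f(n) = √n is Ω(√n).
All listed options are valid Big-Ω bounds (lower bounds),
but Ω(√n) is the tightest (largest valid bound).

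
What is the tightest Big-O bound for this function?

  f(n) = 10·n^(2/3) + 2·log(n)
O(n^(2/3))

The dominant term in 10·n^(2/3) + 2·log(n) is 10·n^(2/3), which is Θ(n^(2/3)).
Lower-order terms (2·log(n)) are asymptotically negligible.
Constants are absorbed, so the tightest bound is O(n^(2/3)).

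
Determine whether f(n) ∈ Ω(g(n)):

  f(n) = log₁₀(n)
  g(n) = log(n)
True

f(n) = log₁₀(n) and g(n) = log(n) are both O(log n).
Big-Ω permits equal growth rates (f ≥ c·g for some c > 0), so f(n) = Ω(g(n)) is true.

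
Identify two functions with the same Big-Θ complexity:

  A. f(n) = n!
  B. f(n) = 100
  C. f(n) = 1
B and C

Examining each function:
  A. n! is O(n!)
  B. 100 is O(1)
  C. 1 is O(1)

Functions B and C both have the same complexity class.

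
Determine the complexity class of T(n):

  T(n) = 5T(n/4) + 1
Θ(n^log₄(5))

Master Theorem: a = 5, b = 4, f(n) = 1.
Compute the critical exponent d = log₄(5) = 1.161.
Compare f(n) = Θ(1) against n^d:
  k = 0 < d = 1.161, so f(n) = O(n^(d-ε)) — Case 1.
  The recursion cost dominates: T(n) = Θ(n^d) = Θ(n^log₄(5)).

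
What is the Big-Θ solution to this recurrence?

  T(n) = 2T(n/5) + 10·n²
Θ(n²)

Master Theorem: a = 2, b = 5, f(n) = 10·n².
Compute the critical exponent d = log₅(2) = 0.431.
Compare f(n) = Θ(n²) against n^d:
  k = 2 > d = 0.431, so f(n) = Ω(n^(d+ε)) — Case 3.
  Regularity: a·(n/b)^2/n^2 = a/b^2 = 2/25 < 1 ✓.
  The top-level work dominates: T(n) = Θ(f(n)) = Θ(n²).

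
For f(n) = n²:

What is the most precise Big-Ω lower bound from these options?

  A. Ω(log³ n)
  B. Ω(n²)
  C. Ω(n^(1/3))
B

f(n) = n² is Ω(n²).
All listed options are valid Big-Ω bounds (lower bounds),
but Ω(n²) is the tightest (largest valid bound).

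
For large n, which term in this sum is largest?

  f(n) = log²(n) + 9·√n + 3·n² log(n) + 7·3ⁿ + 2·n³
7·3ⁿ

Looking at each term:
  - log²(n) is O(log² n)
  - 9·√n is O(√n)
  - 3·n² log(n) is O(n² log n)
  - 7·3ⁿ is O(3ⁿ)
  - 2·n³ is O(n³)

The term 7·3ⁿ (O(3ⁿ)) grows fastest and dominates all others.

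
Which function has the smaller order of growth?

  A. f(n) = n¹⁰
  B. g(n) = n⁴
B

f(n) = n¹⁰ is O(n¹⁰), while g(n) = n⁴ is O(n⁴).
Since O(n⁴) grows slower than O(n¹⁰), g(n) is dominated.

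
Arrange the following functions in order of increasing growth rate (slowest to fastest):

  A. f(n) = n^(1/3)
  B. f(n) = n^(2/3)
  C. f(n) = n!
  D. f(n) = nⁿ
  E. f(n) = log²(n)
E < A < B < C < D

Comparing growth rates:
E = log²(n) is O(log² n)
A = n^(1/3) is O(n^(1/3))
B = n^(2/3) is O(n^(2/3))
C = n! is O(n!)
D = nⁿ is O(nⁿ)

Therefore, the order from slowest to fastest is: E < A < B < C < D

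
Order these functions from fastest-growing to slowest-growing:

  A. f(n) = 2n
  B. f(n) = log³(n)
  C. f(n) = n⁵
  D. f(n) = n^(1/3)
C > A > D > B

Comparing growth rates:
C = n⁵ is O(n⁵)
A = 2n is O(n)
D = n^(1/3) is O(n^(1/3))
B = log³(n) is O(log³ n)

Therefore, the order from fastest to slowest is: C > A > D > B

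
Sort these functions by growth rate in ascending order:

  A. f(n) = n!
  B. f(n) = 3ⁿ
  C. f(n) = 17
C < B < A

Comparing growth rates:
C = 17 is O(1)
B = 3ⁿ is O(3ⁿ)
A = n! is O(n!)

Therefore, the order from slowest to fastest is: C < B < A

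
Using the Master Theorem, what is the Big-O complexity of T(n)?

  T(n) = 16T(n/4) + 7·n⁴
Θ(n⁴)

Master Theorem: a = 16, b = 4, f(n) = 7·n⁴.
Compute the critical exponent d = log₄(16) = 2.
Compare f(n) = Θ(n⁴) against n^d:
  k = 4 > d = 2, so f(n) = Ω(n^(d+ε)) — Case 3.
  Regularity: a·(n/b)^4/n^4 = a/b^4 = 16/256 < 1 ✓.
  The top-level work dominates: T(n) = Θ(f(n)) = Θ(n⁴).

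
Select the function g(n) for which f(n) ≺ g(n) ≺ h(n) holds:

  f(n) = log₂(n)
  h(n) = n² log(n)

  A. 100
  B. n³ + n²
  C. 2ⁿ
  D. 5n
D

We need g(n) with log₂(n) = o(g(n)) and g(n) = o(n² log(n)), i.e. O(log n) ≺ g ≺ O(n² log n).
Check each option:
  A. 100 — O(1) does not grow strictly faster than f(n)
  B. n³ + n² — O(n³) does not grow strictly slower than h(n)
  C. 2ⁿ — O(2ⁿ) does not grow strictly slower than h(n)
  D. 5n — O(n) is strictly between O(log n) and O(n² log n) ✓

Only option D (5n) lies strictly between.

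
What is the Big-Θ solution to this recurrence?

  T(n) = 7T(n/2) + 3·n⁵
Θ(n⁵)

Master Theorem: a = 7, b = 2, f(n) = 3·n⁵.
Compute the critical exponent d = log₂(7) = 2.807.
Compare f(n) = Θ(n⁵) against n^d:
  k = 5 > d = 2.807, so f(n) = Ω(n^(d+ε)) — Case 3.
  Regularity: a·(n/b)^5/n^5 = a/b^5 = 7/32 < 1 ✓.
  The top-level work dominates: T(n) = Θ(f(n)) = Θ(n⁵).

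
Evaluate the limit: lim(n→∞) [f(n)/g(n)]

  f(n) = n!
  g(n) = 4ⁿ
∞

Since n! (O(n!)) grows faster than 4ⁿ (O(4ⁿ)),
the ratio f(n)/g(n) → ∞ as n → ∞.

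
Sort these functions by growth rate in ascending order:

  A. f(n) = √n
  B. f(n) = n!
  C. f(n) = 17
C < A < B

Comparing growth rates:
C = 17 is O(1)
A = √n is O(√n)
B = n! is O(n!)

Therefore, the order from slowest to fastest is: C < A < B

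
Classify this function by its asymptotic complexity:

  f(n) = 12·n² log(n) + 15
O(n² log n)

The dominant term in 12·n² log(n) + 15 is 12·n² log(n), which is Θ(n² log n).
Lower-order terms (15) are asymptotically negligible.
Constants are absorbed, so the tightest bound is O(n² log n).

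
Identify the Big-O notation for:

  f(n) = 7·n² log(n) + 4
O(n² log n)

The dominant term in 7·n² log(n) + 4 is 7·n² log(n), which is Θ(n² log n).
Lower-order terms (4) are asymptotically negligible.
Constants are absorbed, so the tightest bound is O(n² log n).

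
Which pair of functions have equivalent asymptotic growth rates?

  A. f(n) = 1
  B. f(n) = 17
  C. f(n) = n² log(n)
A and B

Examining each function:
  A. 1 is O(1)
  B. 17 is O(1)
  C. n² log(n) is O(n² log n)

Functions A and B both have the same complexity class.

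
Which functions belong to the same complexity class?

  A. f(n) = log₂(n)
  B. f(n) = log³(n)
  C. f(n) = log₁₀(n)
A and C

Examining each function:
  A. log₂(n) is O(log n)
  B. log³(n) is O(log³ n)
  C. log₁₀(n) is O(log n)

Functions A and C both have the same complexity class.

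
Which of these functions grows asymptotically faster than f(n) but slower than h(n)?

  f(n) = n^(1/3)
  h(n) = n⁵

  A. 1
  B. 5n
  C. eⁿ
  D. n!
B

We need g(n) with n^(1/3) = o(g(n)) and g(n) = o(n⁵), i.e. O(n^(1/3)) ≺ g ≺ O(n⁵).
Check each option:
  A. 1 — O(1) does not grow strictly faster than f(n)
  B. 5n — O(n) is strictly between O(n^(1/3)) and O(n⁵) ✓
  C. eⁿ — O(eⁿ) does not grow strictly slower than h(n)
  D. n! — O(n!) does not grow strictly slower than h(n)

Only option B (5n) lies strictly between.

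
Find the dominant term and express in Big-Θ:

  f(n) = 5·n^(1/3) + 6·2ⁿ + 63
Θ(2ⁿ)

Order the terms by growth rate: 63 ≺ 5·n^(1/3) ≺ 6·2ⁿ.
The fastest-growing term 6·2ⁿ dominates as n → ∞; dropping its constant factor gives Θ(2ⁿ).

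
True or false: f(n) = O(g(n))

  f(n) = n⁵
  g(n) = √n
False

f(n) = n⁵ is O(n⁵), and g(n) = √n is O(√n).
Since O(n⁵) grows faster than O(√n), f(n) = O(g(n)) is false.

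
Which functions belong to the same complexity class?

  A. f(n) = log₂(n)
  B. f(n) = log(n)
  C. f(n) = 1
A and B

Examining each function:
  A. log₂(n) is O(log n)
  B. log(n) is O(log n)
  C. 1 is O(1)

Functions A and B both have the same complexity class.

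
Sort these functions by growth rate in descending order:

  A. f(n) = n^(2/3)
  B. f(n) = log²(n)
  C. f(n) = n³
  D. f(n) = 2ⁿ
D > C > A > B

Comparing growth rates:
D = 2ⁿ is O(2ⁿ)
C = n³ is O(n³)
A = n^(2/3) is O(n^(2/3))
B = log²(n) is O(log² n)

Therefore, the order from fastest to slowest is: D > C > A > B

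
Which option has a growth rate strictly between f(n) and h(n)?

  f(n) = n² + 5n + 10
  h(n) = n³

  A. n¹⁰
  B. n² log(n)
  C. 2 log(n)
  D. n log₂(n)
B

We need g(n) with n² + 5n + 10 = o(g(n)) and g(n) = o(n³), i.e. O(n²) ≺ g ≺ O(n³).
Check each option:
  A. n¹⁰ — O(n¹⁰) does not grow strictly slower than h(n)
  B. n² log(n) — O(n² log n) is strictly between O(n²) and O(n³) ✓
  C. 2 log(n) — O(log n) does not grow strictly faster than f(n)
  D. n log₂(n) — O(n log n) does not grow strictly faster than f(n)

Only option B (n² log(n)) lies strictly between.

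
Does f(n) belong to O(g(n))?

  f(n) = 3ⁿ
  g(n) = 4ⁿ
True

f(n) = 3ⁿ is O(3ⁿ), and g(n) = 4ⁿ is O(4ⁿ).
Since O(3ⁿ) ⊆ O(4ⁿ) (f grows no faster than g), f(n) = O(g(n)) is true.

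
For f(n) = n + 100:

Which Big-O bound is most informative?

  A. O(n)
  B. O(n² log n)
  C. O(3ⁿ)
A

f(n) = n + 100 is O(n).
All listed options are valid Big-O bounds (upper bounds),
but O(n) is the tightest (smallest valid bound).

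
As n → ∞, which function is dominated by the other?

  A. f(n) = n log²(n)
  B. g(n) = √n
B

f(n) = n log²(n) is O(n log² n), while g(n) = √n is O(√n).
Since O(√n) grows slower than O(n log² n), g(n) is dominated.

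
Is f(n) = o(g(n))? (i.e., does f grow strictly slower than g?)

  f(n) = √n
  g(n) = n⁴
True

f(n) = √n is O(√n), and g(n) = n⁴ is O(n⁴).
Since O(√n) grows strictly slower than O(n⁴), f(n) = o(g(n)) is true.
This means lim(n→∞) f(n)/g(n) = 0.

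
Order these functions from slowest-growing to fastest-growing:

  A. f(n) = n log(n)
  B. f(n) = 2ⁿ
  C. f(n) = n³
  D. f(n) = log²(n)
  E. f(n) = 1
E < D < A < C < B

Comparing growth rates:
E = 1 is O(1)
D = log²(n) is O(log² n)
A = n log(n) is O(n log n)
C = n³ is O(n³)
B = 2ⁿ is O(2ⁿ)

Therefore, the order from slowest to fastest is: E < D < A < C < B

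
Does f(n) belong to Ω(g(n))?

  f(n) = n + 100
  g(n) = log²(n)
True

f(n) = n + 100 is O(n), and g(n) = log²(n) is O(log² n).
Since O(n) grows at least as fast as O(log² n), f(n) = Ω(g(n)) is true.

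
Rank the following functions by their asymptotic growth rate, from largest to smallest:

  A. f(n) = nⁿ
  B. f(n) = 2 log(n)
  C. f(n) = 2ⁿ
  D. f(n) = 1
A > C > B > D

Comparing growth rates:
A = nⁿ is O(nⁿ)
C = 2ⁿ is O(2ⁿ)
B = 2 log(n) is O(log n)
D = 1 is O(1)

Therefore, the order from fastest to slowest is: A > C > B > D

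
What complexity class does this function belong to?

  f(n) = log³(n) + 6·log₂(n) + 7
O(log³ n)

The dominant term in log³(n) + 6·log₂(n) + 7 is log³(n), which is Θ(log³ n).
Lower-order terms (6·log₂(n), 7) are asymptotically negligible.
Constants are absorbed, so the tightest bound is O(log³ n).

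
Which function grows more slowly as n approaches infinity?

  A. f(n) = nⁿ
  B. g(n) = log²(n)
B

f(n) = nⁿ is O(nⁿ), while g(n) = log²(n) is O(log² n).
Since O(log² n) grows slower than O(nⁿ), g(n) is dominated.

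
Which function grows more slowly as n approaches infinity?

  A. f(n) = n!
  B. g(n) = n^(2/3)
B

f(n) = n! is O(n!), while g(n) = n^(2/3) is O(n^(2/3)).
Since O(n^(2/3)) grows slower than O(n!), g(n) is dominated.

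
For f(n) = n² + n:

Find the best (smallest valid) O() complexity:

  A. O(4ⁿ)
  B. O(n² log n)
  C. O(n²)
C

f(n) = n² + n is O(n²).
All listed options are valid Big-O bounds (upper bounds),
but O(n²) is the tightest (smallest valid bound).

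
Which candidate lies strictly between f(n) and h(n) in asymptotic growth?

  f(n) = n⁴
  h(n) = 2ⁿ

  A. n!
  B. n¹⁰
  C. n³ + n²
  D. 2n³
B

We need g(n) with n⁴ = o(g(n)) and g(n) = o(2ⁿ), i.e. O(n⁴) ≺ g ≺ O(2ⁿ).
Check each option:
  A. n! — O(n!) does not grow strictly slower than h(n)
  B. n¹⁰ — O(n¹⁰) is strictly between O(n⁴) and O(2ⁿ) ✓
  C. n³ + n² — O(n³) does not grow strictly faster than f(n)
  D. 2n³ — O(n³) does not grow strictly faster than f(n)

Only option B (n¹⁰) lies strictly between.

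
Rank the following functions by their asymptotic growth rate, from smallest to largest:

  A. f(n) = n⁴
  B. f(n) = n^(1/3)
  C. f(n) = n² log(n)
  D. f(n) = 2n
B < D < C < A

Comparing growth rates:
B = n^(1/3) is O(n^(1/3))
D = 2n is O(n)
C = n² log(n) is O(n² log n)
A = n⁴ is O(n⁴)

Therefore, the order from slowest to fastest is: B < D < C < A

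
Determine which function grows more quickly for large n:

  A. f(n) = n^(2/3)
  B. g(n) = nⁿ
B

f(n) = n^(2/3) is O(n^(2/3)), while g(n) = nⁿ is O(nⁿ).
Since O(nⁿ) grows faster than O(n^(2/3)), g(n) dominates.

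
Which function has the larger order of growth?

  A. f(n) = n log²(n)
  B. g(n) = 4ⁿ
B

f(n) = n log²(n) is O(n log² n), while g(n) = 4ⁿ is O(4ⁿ).
Since O(4ⁿ) grows faster than O(n log² n), g(n) dominates.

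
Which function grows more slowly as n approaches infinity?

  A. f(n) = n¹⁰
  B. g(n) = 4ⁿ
A

f(n) = n¹⁰ is O(n¹⁰), while g(n) = 4ⁿ is O(4ⁿ).
Since O(n¹⁰) grows slower than O(4ⁿ), f(n) is dominated.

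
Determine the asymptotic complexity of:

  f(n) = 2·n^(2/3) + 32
O(n^(2/3))

The dominant term in 2·n^(2/3) + 32 is 2·n^(2/3), which is Θ(n^(2/3)).
Lower-order terms (32) are asymptotically negligible.
Constants are absorbed, so the tightest bound is O(n^(2/3)).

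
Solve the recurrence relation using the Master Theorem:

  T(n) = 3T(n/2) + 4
Θ(n^log₂(3))

Master Theorem: a = 3, b = 2, f(n) = 4.
Compute the critical exponent d = log₂(3) = 1.585.
Compare f(n) = Θ(1) against n^d:
  k = 0 < d = 1.585, so f(n) = O(n^(d-ε)) — Case 1.
  The recursion cost dominates: T(n) = Θ(n^d) = Θ(n^log₂(3)).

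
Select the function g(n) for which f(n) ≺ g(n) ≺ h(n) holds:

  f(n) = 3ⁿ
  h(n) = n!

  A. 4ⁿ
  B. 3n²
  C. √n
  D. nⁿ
A

We need g(n) with 3ⁿ = o(g(n)) and g(n) = o(n!), i.e. O(3ⁿ) ≺ g ≺ O(n!).
Check each option:
  A. 4ⁿ — O(4ⁿ) is strictly between O(3ⁿ) and O(n!) ✓
  B. 3n² — O(n²) does not grow strictly faster than f(n)
  C. √n — O(√n) does not grow strictly faster than f(n)
  D. nⁿ — O(nⁿ) does not grow strictly slower than h(n)

Only option A (4ⁿ) lies strictly between.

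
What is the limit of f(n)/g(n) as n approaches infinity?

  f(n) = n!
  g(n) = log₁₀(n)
∞

Since n! (O(n!)) grows faster than log₁₀(n) (O(log n)),
the ratio f(n)/g(n) → ∞ as n → ∞.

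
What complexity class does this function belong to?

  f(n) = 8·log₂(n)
O(log n)

The dominant term in 8·log₂(n) is 8·log₂(n), which is Θ(log n).
Constants are absorbed, so the tightest bound is O(log n).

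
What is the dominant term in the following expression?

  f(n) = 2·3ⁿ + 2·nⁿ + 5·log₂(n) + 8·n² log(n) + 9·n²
2·nⁿ

Looking at each term:
  - 2·3ⁿ is O(3ⁿ)
  - 2·nⁿ is O(nⁿ)
  - 5·log₂(n) is O(log n)
  - 8·n² log(n) is O(n² log n)
  - 9·n² is O(n²)

The term 2·nⁿ (O(nⁿ)) grows fastest and dominates all others.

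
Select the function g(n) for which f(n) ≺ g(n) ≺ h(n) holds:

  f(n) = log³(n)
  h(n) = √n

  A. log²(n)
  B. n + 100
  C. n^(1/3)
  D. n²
C

We need g(n) with log³(n) = o(g(n)) and g(n) = o(√n), i.e. O(log³ n) ≺ g ≺ O(√n).
Check each option:
  A. log²(n) — O(log² n) does not grow strictly faster than f(n)
  B. n + 100 — O(n) does not grow strictly slower than h(n)
  C. n^(1/3) — O(n^(1/3)) is strictly between O(log³ n) and O(√n) ✓
  D. n² — O(n²) does not grow strictly slower than h(n)

Only option C (n^(1/3)) lies strictly between.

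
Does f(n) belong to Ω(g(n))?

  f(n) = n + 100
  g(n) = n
True

f(n) = n + 100 and g(n) = n are both O(n).
Big-Ω permits equal growth rates (f ≥ c·g for some c > 0), so f(n) = Ω(g(n)) is true.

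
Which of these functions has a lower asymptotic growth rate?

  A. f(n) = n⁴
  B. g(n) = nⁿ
A

f(n) = n⁴ is O(n⁴), while g(n) = nⁿ is O(nⁿ).
Since O(n⁴) grows slower than O(nⁿ), f(n) is dominated.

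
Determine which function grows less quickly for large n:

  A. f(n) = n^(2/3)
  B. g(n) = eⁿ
A

f(n) = n^(2/3) is O(n^(2/3)), while g(n) = eⁿ is O(eⁿ).
Since O(n^(2/3)) grows slower than O(eⁿ), f(n) is dominated.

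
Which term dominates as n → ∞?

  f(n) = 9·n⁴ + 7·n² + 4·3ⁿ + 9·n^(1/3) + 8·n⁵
4·3ⁿ

Looking at each term:
  - 9·n⁴ is O(n⁴)
  - 7·n² is O(n²)
  - 4·3ⁿ is O(3ⁿ)
  - 9·n^(1/3) is O(n^(1/3))
  - 8·n⁵ is O(n⁵)

The term 4·3ⁿ (O(3ⁿ)) grows fastest and dominates all others.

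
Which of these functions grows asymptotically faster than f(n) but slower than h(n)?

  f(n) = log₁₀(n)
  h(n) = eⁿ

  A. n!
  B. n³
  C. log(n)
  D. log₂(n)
B

We need g(n) with log₁₀(n) = o(g(n)) and g(n) = o(eⁿ), i.e. O(log n) ≺ g ≺ O(eⁿ).
Check each option:
  A. n! — O(n!) does not grow strictly slower than h(n)
  B. n³ — O(n³) is strictly between O(log n) and O(eⁿ) ✓
  C. log(n) — O(log n) does not grow strictly faster than f(n)
  D. log₂(n) — O(log n) does not grow strictly faster than f(n)

Only option B (n³) lies strictly between.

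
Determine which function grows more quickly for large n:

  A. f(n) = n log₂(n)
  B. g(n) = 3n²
B

f(n) = n log₂(n) is O(n log n), while g(n) = 3n² is O(n²).
Since O(n²) grows faster than O(n log n), g(n) dominates.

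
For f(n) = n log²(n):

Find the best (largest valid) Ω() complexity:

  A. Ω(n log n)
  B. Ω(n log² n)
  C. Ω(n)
B

f(n) = n log²(n) is Ω(n log² n).
All listed options are valid Big-Ω bounds (lower bounds),
but Ω(n log² n) is the tightest (largest valid bound).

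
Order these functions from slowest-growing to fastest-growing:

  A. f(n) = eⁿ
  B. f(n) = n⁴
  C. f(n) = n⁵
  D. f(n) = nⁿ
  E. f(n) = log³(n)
E < B < C < A < D

Comparing growth rates:
E = log³(n) is O(log³ n)
B = n⁴ is O(n⁴)
C = n⁵ is O(n⁵)
A = eⁿ is O(eⁿ)
D = nⁿ is O(nⁿ)

Therefore, the order from slowest to fastest is: E < B < C < A < D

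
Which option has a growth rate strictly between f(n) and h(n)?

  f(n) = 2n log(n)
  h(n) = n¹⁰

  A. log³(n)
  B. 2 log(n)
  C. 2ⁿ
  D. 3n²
D

We need g(n) with 2n log(n) = o(g(n)) and g(n) = o(n¹⁰), i.e. O(n log n) ≺ g ≺ O(n¹⁰).
Check each option:
  A. log³(n) — O(log³ n) does not grow strictly faster than f(n)
  B. 2 log(n) — O(log n) does not grow strictly faster than f(n)
  C. 2ⁿ — O(2ⁿ) does not grow strictly slower than h(n)
  D. 3n² — O(n²) is strictly between O(n log n) and O(n¹⁰) ✓

Only option D (3n²) lies strictly between.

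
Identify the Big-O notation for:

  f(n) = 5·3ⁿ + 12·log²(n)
O(3ⁿ)

The dominant term in 5·3ⁿ + 12·log²(n) is 5·3ⁿ, which is Θ(3ⁿ).
Lower-order terms (12·log²(n)) are asymptotically negligible.
Constants are absorbed, so the tightest bound is O(3ⁿ).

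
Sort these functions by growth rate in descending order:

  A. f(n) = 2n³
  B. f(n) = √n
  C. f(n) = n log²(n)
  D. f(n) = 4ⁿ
D > A > C > B

Comparing growth rates:
D = 4ⁿ is O(4ⁿ)
A = 2n³ is O(n³)
C = n log²(n) is O(n log² n)
B = √n is O(√n)

Therefore, the order from fastest to slowest is: D > A > C > B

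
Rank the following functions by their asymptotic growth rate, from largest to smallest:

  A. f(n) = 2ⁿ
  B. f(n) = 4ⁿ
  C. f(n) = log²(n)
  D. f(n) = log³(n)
B > A > D > C

Comparing growth rates:
B = 4ⁿ is O(4ⁿ)
A = 2ⁿ is O(2ⁿ)
D = log³(n) is O(log³ n)
C = log²(n) is O(log² n)

Therefore, the order from fastest to slowest is: B > A > D > C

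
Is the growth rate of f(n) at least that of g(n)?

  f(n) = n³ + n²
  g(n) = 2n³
True

f(n) = n³ + n² and g(n) = 2n³ are both O(n³).
Big-Ω permits equal growth rates (f ≥ c·g for some c > 0), so f(n) = Ω(g(n)) is true.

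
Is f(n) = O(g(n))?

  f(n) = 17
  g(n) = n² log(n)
True

f(n) = 17 is O(1), and g(n) = n² log(n) is O(n² log n).
Since O(1) ⊆ O(n² log n) (f grows no faster than g), f(n) = O(g(n)) is true.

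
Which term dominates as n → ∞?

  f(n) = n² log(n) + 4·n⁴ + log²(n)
4·n⁴

Looking at each term:
  - n² log(n) is O(n² log n)
  - 4·n⁴ is O(n⁴)
  - log²(n) is O(log² n)

The term 4·n⁴ (O(n⁴)) grows fastest and dominates all others.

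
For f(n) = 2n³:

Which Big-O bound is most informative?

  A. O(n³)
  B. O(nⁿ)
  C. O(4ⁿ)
A

f(n) = 2n³ is O(n³).
All listed options are valid Big-O bounds (upper bounds),
but O(n³) is the tightest (smallest valid bound).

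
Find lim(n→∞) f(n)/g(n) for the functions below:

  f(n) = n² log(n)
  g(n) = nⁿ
0

Since n² log(n) (O(n² log n)) grows slower than nⁿ (O(nⁿ)),
the ratio f(n)/g(n) → 0 as n → ∞.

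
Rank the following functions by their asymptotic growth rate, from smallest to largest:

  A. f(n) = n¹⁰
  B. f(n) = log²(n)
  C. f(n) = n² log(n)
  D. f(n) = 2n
B < D < C < A

Comparing growth rates:
B = log²(n) is O(log² n)
D = 2n is O(n)
C = n² log(n) is O(n² log n)
A = n¹⁰ is O(n¹⁰)

Therefore, the order from slowest to fastest is: B < D < C < A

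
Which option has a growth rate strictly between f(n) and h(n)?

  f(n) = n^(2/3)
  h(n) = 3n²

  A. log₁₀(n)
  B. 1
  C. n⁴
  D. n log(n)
D

We need g(n) with n^(2/3) = o(g(n)) and g(n) = o(3n²), i.e. O(n^(2/3)) ≺ g ≺ O(n²).
Check each option:
  A. log₁₀(n) — O(log n) does not grow strictly faster than f(n)
  B. 1 — O(1) does not grow strictly faster than f(n)
  C. n⁴ — O(n⁴) does not grow strictly slower than h(n)
  D. n log(n) — O(n log n) is strictly between O(n^(2/3)) and O(n²) ✓

Only option D (n log(n)) lies strictly between.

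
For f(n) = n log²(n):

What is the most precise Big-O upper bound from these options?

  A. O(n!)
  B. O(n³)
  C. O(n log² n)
C

f(n) = n log²(n) is O(n log² n).
All listed options are valid Big-O bounds (upper bounds),
but O(n log² n) is the tightest (smallest valid bound).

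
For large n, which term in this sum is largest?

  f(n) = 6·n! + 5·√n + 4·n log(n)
6·n!

Looking at each term:
  - 6·n! is O(n!)
  - 5·√n is O(√n)
  - 4·n log(n) is O(n log n)

The term 6·n! (O(n!)) grows fastest and dominates all others.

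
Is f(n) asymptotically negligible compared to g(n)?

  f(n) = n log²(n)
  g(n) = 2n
False

f(n) = n log²(n) is O(n log² n), and g(n) = 2n is O(n).
Since O(n log² n) grows faster than or equal to O(n), f(n) = o(g(n)) is false.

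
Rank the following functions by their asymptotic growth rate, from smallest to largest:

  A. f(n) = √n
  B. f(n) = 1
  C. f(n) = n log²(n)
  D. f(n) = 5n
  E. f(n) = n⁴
B < A < D < C < E

Comparing growth rates:
B = 1 is O(1)
A = √n is O(√n)
D = 5n is O(n)
C = n log²(n) is O(n log² n)
E = n⁴ is O(n⁴)

Therefore, the order from slowest to fastest is: B < A < D < C < E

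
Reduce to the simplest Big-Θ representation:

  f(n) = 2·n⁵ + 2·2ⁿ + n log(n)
Θ(2ⁿ)

Order the terms by growth rate: n log(n) ≺ 2·n⁵ ≺ 2·2ⁿ.
The fastest-growing term 2·2ⁿ dominates as n → ∞; dropping its constant factor gives Θ(2ⁿ).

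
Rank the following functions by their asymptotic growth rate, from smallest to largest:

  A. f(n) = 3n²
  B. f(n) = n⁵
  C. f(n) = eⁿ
A < B < C

Comparing growth rates:
A = 3n² is O(n²)
B = n⁵ is O(n⁵)
C = eⁿ is O(eⁿ)

Therefore, the order from slowest to fastest is: A < B < C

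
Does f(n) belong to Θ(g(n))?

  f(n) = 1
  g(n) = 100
True

f(n) = 1 and g(n) = 100 are both O(1).
Since they have the same asymptotic growth rate, f(n) = Θ(g(n)) is true.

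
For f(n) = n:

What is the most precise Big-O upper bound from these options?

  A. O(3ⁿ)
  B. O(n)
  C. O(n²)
B

f(n) = n is O(n).
All listed options are valid Big-O bounds (upper bounds),
but O(n) is the tightest (smallest valid bound).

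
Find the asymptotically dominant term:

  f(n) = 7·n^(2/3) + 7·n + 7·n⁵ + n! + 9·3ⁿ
n!

Looking at each term:
  - 7·n^(2/3) is O(n^(2/3))
  - 7·n is O(n)
  - 7·n⁵ is O(n⁵)
  - n! is O(n!)
  - 9·3ⁿ is O(3ⁿ)

The term n! (O(n!)) grows fastest and dominates all others.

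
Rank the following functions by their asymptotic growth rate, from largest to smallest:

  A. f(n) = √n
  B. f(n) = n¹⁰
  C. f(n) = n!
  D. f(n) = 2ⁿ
C > D > B > A

Comparing growth rates:
C = n! is O(n!)
D = 2ⁿ is O(2ⁿ)
B = n¹⁰ is O(n¹⁰)
A = √n is O(√n)

Therefore, the order from fastest to slowest is: C > D > B > A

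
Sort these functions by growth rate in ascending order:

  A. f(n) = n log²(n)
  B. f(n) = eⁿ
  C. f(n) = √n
C < A < B

Comparing growth rates:
C = √n is O(√n)
A = n log²(n) is O(n log² n)
B = eⁿ is O(eⁿ)

Therefore, the order from slowest to fastest is: C < A < B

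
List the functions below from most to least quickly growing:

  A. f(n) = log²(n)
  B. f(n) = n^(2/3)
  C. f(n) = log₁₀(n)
B > A > C

Comparing growth rates:
B = n^(2/3) is O(n^(2/3))
A = log²(n) is O(log² n)
C = log₁₀(n) is O(log n)

Therefore, the order from fastest to slowest is: B > A > C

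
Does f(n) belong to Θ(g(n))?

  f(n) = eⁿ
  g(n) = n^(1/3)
False

f(n) = eⁿ is O(eⁿ), and g(n) = n^(1/3) is O(n^(1/3)).
Since they have different growth rates, f(n) = Θ(g(n)) is false.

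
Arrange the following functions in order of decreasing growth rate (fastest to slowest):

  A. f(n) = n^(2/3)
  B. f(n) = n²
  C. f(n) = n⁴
C > B > A

Comparing growth rates:
C = n⁴ is O(n⁴)
B = n² is O(n²)
A = n^(2/3) is O(n^(2/3))

Therefore, the order from fastest to slowest is: C > B > A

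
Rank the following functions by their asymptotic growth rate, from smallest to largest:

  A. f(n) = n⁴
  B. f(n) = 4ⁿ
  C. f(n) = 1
C < A < B

Comparing growth rates:
C = 1 is O(1)
A = n⁴ is O(n⁴)
B = 4ⁿ is O(4ⁿ)

Therefore, the order from slowest to fastest is: C < A < B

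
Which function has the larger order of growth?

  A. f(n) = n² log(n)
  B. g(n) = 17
A

f(n) = n² log(n) is O(n² log n), while g(n) = 17 is O(1).
Since O(n² log n) grows faster than O(1), f(n) dominates.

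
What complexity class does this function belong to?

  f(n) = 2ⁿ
O(2ⁿ)

The dominant term in 2ⁿ is 2ⁿ, which is Θ(2ⁿ).
Constants are absorbed, so the tightest bound is O(2ⁿ).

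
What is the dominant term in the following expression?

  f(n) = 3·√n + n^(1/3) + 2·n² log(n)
2·n² log(n)

Looking at each term:
  - 3·√n is O(√n)
  - n^(1/3) is O(n^(1/3))
  - 2·n² log(n) is O(n² log n)

The term 2·n² log(n) (O(n² log n)) grows fastest and dominates all others.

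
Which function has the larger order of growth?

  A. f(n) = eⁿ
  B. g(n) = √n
A

f(n) = eⁿ is O(eⁿ), while g(n) = √n is O(√n).
Since O(eⁿ) grows faster than O(√n), f(n) dominates.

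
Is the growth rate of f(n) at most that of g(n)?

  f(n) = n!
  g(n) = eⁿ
False

f(n) = n! is O(n!), and g(n) = eⁿ is O(eⁿ).
Since O(n!) grows faster than O(eⁿ), f(n) = O(g(n)) is false.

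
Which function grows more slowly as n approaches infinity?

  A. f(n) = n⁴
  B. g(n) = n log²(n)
B

f(n) = n⁴ is O(n⁴), while g(n) = n log²(n) is O(n log² n).
Since O(n log² n) grows slower than O(n⁴), g(n) is dominated.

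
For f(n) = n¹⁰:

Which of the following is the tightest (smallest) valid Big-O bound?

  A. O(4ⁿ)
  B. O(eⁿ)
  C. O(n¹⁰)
C

f(n) = n¹⁰ is O(n¹⁰).
All listed options are valid Big-O bounds (upper bounds),
but O(n¹⁰) is the tightest (smallest valid bound).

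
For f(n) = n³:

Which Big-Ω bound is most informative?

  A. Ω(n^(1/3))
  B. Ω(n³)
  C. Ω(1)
B

f(n) = n³ is Ω(n³).
All listed options are valid Big-Ω bounds (lower bounds),
but Ω(n³) is the tightest (largest valid bound).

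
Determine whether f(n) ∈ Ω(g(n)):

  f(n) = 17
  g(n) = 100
True

f(n) = 17 and g(n) = 100 are both O(1).
Big-Ω permits equal growth rates (f ≥ c·g for some c > 0), so f(n) = Ω(g(n)) is true.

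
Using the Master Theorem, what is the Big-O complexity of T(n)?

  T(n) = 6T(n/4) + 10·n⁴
Θ(n⁴)

Master Theorem: a = 6, b = 4, f(n) = 10·n⁴.
Compute the critical exponent d = log₄(6) = 1.292.
Compare f(n) = Θ(n⁴) against n^d:
  k = 4 > d = 1.292, so f(n) = Ω(n^(d+ε)) — Case 3.
  Regularity: a·(n/b)^4/n^4 = a/b^4 = 6/256 < 1 ✓.
  The top-level work dominates: T(n) = Θ(f(n)) = Θ(n⁴).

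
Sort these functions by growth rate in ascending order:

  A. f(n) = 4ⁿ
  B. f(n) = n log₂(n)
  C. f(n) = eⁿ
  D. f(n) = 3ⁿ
B < C < D < A

Comparing growth rates:
B = n log₂(n) is O(n log n)
C = eⁿ is O(eⁿ)
D = 3ⁿ is O(3ⁿ)
A = 4ⁿ is O(4ⁿ)

Therefore, the order from slowest to fastest is: B < C < D < A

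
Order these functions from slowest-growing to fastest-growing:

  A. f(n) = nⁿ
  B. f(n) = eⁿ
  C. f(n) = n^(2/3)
C < B < A

Comparing growth rates:
C = n^(2/3) is O(n^(2/3))
B = eⁿ is O(eⁿ)
A = nⁿ is O(nⁿ)

Therefore, the order from slowest to fastest is: C < B < A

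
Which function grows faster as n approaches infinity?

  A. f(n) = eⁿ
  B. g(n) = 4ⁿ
B

f(n) = eⁿ is O(eⁿ), while g(n) = 4ⁿ is O(4ⁿ).
Since O(4ⁿ) grows faster than O(eⁿ), g(n) dominates.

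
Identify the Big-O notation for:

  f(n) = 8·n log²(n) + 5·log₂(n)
O(n log² n)

The dominant term in 8·n log²(n) + 5·log₂(n) is 8·n log²(n), which is Θ(n log² n).
Lower-order terms (5·log₂(n)) are asymptotically negligible.
Constants are absorbed, so the tightest bound is O(n log² n).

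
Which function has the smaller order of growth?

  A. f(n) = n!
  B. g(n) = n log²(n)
B

f(n) = n! is O(n!), while g(n) = n log²(n) is O(n log² n).
Since O(n log² n) grows slower than O(n!), g(n) is dominated.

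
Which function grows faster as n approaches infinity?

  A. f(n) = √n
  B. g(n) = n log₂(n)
B

f(n) = √n is O(√n), while g(n) = n log₂(n) is O(n log n).
Since O(n log n) grows faster than O(√n), g(n) dominates.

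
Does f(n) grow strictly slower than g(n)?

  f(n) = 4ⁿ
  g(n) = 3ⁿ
False

f(n) = 4ⁿ is O(4ⁿ), and g(n) = 3ⁿ is O(3ⁿ).
Since O(4ⁿ) grows faster than or equal to O(3ⁿ), f(n) = o(g(n)) is false.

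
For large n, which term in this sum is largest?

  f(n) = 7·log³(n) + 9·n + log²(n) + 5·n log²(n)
5·n log²(n)

Looking at each term:
  - 7·log³(n) is O(log³ n)
  - 9·n is O(n)
  - log²(n) is O(log² n)
  - 5·n log²(n) is O(n log² n)

The term 5·n log²(n) (O(n log² n)) grows fastest and dominates all others.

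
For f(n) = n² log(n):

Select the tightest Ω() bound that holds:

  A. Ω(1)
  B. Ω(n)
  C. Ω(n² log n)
C

f(n) = n² log(n) is Ω(n² log n).
All listed options are valid Big-Ω bounds (lower bounds),
but Ω(n² log n) is the tightest (largest valid bound).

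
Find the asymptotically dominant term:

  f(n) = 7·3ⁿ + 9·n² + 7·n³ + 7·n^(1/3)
7·3ⁿ

Looking at each term:
  - 7·3ⁿ is O(3ⁿ)
  - 9·n² is O(n²)
  - 7·n³ is O(n³)
  - 7·n^(1/3) is O(n^(1/3))

The term 7·3ⁿ (O(3ⁿ)) grows fastest and dominates all others.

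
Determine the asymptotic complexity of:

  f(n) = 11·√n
O(√n)

The dominant term in 11·√n is 11·√n, which is Θ(√n).
Constants are absorbed, so the tightest bound is O(√n).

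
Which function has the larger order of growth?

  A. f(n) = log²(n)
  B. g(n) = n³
B

f(n) = log²(n) is O(log² n), while g(n) = n³ is O(n³).
Since O(n³) grows faster than O(log² n), g(n) dominates.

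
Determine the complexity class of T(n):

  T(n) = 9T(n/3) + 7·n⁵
Θ(n⁵)

Master Theorem: a = 9, b = 3, f(n) = 7·n⁵.
Compute the critical exponent d = log₃(9) = 2.
Compare f(n) = Θ(n⁵) against n^d:
  k = 5 > d = 2, so f(n) = Ω(n^(d+ε)) — Case 3.
  Regularity: a·(n/b)^5/n^5 = a/b^5 = 9/243 < 1 ✓.
  The top-level work dominates: T(n) = Θ(f(n)) = Θ(n⁵).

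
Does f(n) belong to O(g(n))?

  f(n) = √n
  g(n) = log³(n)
False

f(n) = √n is O(√n), and g(n) = log³(n) is O(log³ n).
Since O(√n) grows faster than O(log³ n), f(n) = O(g(n)) is false.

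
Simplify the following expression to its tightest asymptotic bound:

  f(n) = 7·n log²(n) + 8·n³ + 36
Θ(n³)

Order the terms by growth rate: 36 ≺ 7·n log²(n) ≺ 8·n³.
The fastest-growing term 8·n³ dominates as n → ∞; dropping its constant factor gives Θ(n³).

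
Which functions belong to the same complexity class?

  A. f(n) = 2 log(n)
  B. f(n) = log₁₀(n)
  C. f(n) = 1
A and B

Examining each function:
  A. 2 log(n) is O(log n)
  B. log₁₀(n) is O(log n)
  C. 1 is O(1)

Functions A and B both have the same complexity class.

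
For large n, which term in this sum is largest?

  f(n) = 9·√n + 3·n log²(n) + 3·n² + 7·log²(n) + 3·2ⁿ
3·2ⁿ

Looking at each term:
  - 9·√n is O(√n)
  - 3·n log²(n) is O(n log² n)
  - 3·n² is O(n²)
  - 7·log²(n) is O(log² n)
  - 3·2ⁿ is O(2ⁿ)

The term 3·2ⁿ (O(2ⁿ)) grows fastest and dominates all others.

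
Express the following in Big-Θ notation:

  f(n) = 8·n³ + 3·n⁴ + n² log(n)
Θ(n⁴)

Order the terms by growth rate: n² log(n) ≺ 8·n³ ≺ 3·n⁴.
The fastest-growing term 3·n⁴ dominates as n → ∞; dropping its constant factor gives Θ(n⁴).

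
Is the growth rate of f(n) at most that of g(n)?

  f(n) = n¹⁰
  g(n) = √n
False

f(n) = n¹⁰ is O(n¹⁰), and g(n) = √n is O(√n).
Since O(n¹⁰) grows faster than O(√n), f(n) = O(g(n)) is false.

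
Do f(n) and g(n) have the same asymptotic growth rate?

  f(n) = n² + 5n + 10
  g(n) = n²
True

f(n) = n² + 5n + 10 and g(n) = n² are both O(n²).
Since they have the same asymptotic growth rate, f(n) = Θ(g(n)) is true.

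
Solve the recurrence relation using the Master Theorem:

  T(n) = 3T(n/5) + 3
Θ(n^log₅(3))

Master Theorem: a = 3, b = 5, f(n) = 3.
Compute the critical exponent d = log₅(3) = 0.683.
Compare f(n) = Θ(1) against n^d:
  k = 0 < d = 0.683, so f(n) = O(n^(d-ε)) — Case 1.
  The recursion cost dominates: T(n) = Θ(n^d) = Θ(n^log₅(3)).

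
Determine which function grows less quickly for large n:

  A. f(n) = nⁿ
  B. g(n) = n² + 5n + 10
B

f(n) = nⁿ is O(nⁿ), while g(n) = n² + 5n + 10 is O(n²).
Since O(n²) grows slower than O(nⁿ), g(n) is dominated.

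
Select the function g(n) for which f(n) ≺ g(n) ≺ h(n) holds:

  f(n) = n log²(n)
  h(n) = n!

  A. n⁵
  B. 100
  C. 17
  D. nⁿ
A

We need g(n) with n log²(n) = o(g(n)) and g(n) = o(n!), i.e. O(n log² n) ≺ g ≺ O(n!).
Check each option:
  A. n⁵ — O(n⁵) is strictly between O(n log² n) and O(n!) ✓
  B. 100 — O(1) does not grow strictly faster than f(n)
  C. 17 — O(1) does not grow strictly faster than f(n)
  D. nⁿ — O(nⁿ) does not grow strictly slower than h(n)

Only option A (n⁵) lies strictly between.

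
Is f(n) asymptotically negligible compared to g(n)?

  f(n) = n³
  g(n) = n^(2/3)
False

f(n) = n³ is O(n³), and g(n) = n^(2/3) is O(n^(2/3)).
Since O(n³) grows faster than or equal to O(n^(2/3)), f(n) = o(g(n)) is false.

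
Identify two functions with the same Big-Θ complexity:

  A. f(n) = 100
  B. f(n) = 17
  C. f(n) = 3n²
A and B

Examining each function:
  A. 100 is O(1)
  B. 17 is O(1)
  C. 3n² is O(n²)

Functions A and B both have the same complexity class.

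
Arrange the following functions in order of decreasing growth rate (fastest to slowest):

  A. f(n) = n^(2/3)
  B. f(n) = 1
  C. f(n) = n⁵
C > A > B

Comparing growth rates:
C = n⁵ is O(n⁵)
A = n^(2/3) is O(n^(2/3))
B = 1 is O(1)

Therefore, the order from fastest to slowest is: C > A > B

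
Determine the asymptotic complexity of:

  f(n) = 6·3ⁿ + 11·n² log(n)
O(3ⁿ)

The dominant term in 6·3ⁿ + 11·n² log(n) is 6·3ⁿ, which is Θ(3ⁿ).
Lower-order terms (11·n² log(n)) are asymptotically negligible.
Constants are absorbed, so the tightest bound is O(3ⁿ).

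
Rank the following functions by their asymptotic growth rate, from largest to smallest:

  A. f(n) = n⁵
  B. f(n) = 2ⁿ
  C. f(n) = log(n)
B > A > C

Comparing growth rates:
B = 2ⁿ is O(2ⁿ)
A = n⁵ is O(n⁵)
C = log(n) is O(log n)

Therefore, the order from fastest to slowest is: B > A > C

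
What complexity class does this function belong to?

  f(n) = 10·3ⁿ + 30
O(3ⁿ)

The dominant term in 10·3ⁿ + 30 is 10·3ⁿ, which is Θ(3ⁿ).
Lower-order terms (30) are asymptotically negligible.
Constants are absorbed, so the tightest bound is O(3ⁿ).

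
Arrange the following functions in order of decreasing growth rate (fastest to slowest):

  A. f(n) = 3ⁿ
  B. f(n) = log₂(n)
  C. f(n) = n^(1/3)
A > C > B

Comparing growth rates:
A = 3ⁿ is O(3ⁿ)
C = n^(1/3) is O(n^(1/3))
B = log₂(n) is O(log n)

Therefore, the order from fastest to slowest is: A > C > B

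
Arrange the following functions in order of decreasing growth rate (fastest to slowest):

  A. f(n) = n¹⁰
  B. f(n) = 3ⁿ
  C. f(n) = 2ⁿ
B > C > A

Comparing growth rates:
B = 3ⁿ is O(3ⁿ)
C = 2ⁿ is O(2ⁿ)
A = n¹⁰ is O(n¹⁰)

Therefore, the order from fastest to slowest is: B > C > A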